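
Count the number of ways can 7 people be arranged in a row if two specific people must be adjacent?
1,440

Solution: Treat pair as unit: (7-1)! arrangements × 2 internal orders = 1,440.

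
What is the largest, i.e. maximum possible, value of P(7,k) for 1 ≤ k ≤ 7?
5,040
P(7,k) increases in k, so maximum at k = 7: 7! = 5,040.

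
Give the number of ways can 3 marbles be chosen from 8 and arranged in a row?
P(8,3) = 8!/(8-3)! = 336.

Answer: 336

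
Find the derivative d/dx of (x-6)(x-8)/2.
(2x - 14)/2

Working:
d/dx[(x-6)(x-8)] = (x-8) + (x-6) = 2x - 14. Dividing by 2 gives (2x - 14)/2.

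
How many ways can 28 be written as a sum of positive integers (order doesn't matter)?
3,718

Reasoning: Pentagonal recurrence p(n) = p(n−1) + p(n−2) − p(n−5) − p(n−7) + …: p(28) = p(27) + p(26) − p(23) − p(21) + p(16) + p(13) − p(6) − p(2) = 3,010 + 2,436 − 1,255 − 792 + 231 + 101 − 11 − 2 = 3,718.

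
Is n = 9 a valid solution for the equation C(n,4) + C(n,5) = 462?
No

Working:
C(9,4) + C(9,5) = 126 + 126 = 252, which does not equal 462.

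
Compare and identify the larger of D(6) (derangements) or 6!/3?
D(6)
D(6) = (6-1)·[D(5) + D(4)] = 5·[44 + 9] = 265; 6!/3 = 720/3 = 240.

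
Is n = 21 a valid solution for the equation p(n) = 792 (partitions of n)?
Pentagonal recurrence p(n) = p(n−1) + p(n−2) − p(n−5) − p(n−7) + …: p(21) = p(20) + p(19) − p(16) − p(14) + p(9) + p(6) = 627 + 490 − 231 − 135 + 30 + 11 = 792, which equals 792.
Final answer: Yes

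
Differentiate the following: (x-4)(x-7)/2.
d/dx[(x-4)(x-7)] = (x-7) + (x-4) = 2x - 11. Dividing by 2 gives (2x - 11)/2.

Answer: (2x - 11)/2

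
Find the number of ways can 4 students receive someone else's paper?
9

Explanation: Using D(n) = (n-1)[D(n-1) + D(n-2)]:
D(4) = (4-1) × [D(3) + D(2)]
      = 3 × [2 + 1]
      = 3 × 3
      = 9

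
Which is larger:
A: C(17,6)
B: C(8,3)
A

Explanation: A=C(17,6)=12,376, B=C(8,3)=56.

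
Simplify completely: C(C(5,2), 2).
45
C(5,2) = 10, then C(10, 2) = 45.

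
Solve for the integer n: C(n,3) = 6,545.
35

Reasoning: C(n,3) = n(n−1)(n−2)/3! is increasing in n, and n(n−1)(n−2) = 3!·6,545 = 39,270 ≈ (n−1)^3 gives n ≈ 35.0. Check: C(33,3) = 5,456, C(34,3) = 5,984, C(35,3) = 6,545 ✓. So n = 35.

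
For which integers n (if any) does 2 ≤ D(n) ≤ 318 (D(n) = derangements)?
3, 4, 5, 6

Explanation: Using D(n) = (n−1)[D(n−1) + D(n−2)] with D(1)=0, D(2)=1: D(2)=1; D(3)=2; D(4)=9; D(5)=44; D(6)=265; D(7)=1,854. So valid n = 3, 4, 5, 6.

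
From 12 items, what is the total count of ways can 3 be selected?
220

Solution: C(12,3) = 12! / (3! × (12-3)!)
         = 12! / (3! × 9!)
         = 220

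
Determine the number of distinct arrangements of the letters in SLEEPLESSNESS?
Word has 13 letters (S=5, L=2, E=4, P=1, N=1). Arrangements: 13!/Π(k!) = 1,081,080.
Final answer: 1,081,080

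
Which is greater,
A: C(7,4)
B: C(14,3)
B
A=C(7,4)=35, B=C(14,3)=364.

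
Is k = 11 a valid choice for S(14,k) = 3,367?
No
S(14,11) = 11·S(13,11) + S(13,10) = 11·2,431 + 39,325 = 66,066, which does not equal 3,367.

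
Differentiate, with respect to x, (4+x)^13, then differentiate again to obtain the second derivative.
156(4+x)^11

Solution: First derivative: 13(4+x)^{12}. Second derivative: 13·12·(4+x)^{11} = 156(4+x)^{11}.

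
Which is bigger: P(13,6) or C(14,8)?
P(13,6)=1,235,520, C(14,8)=3,003.
Final answer: P(13,6)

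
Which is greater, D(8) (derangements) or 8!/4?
D(8)

D(8) = (8-1)·[D(7) + D(6)] = 7·[1,854 + 265] = 14,833; 8!/4 = 40,320/4 = 10,080.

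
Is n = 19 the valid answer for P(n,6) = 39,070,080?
P(19,6) = 19·18·17·16·15·14 = 19,535,040, which does not equal 39,070,080.
Final answer: No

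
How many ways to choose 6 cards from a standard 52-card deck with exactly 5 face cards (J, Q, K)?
31,680

Working:
12 face cards and 40 non-face cards: C(12,5) × C(40,1) = 792 × 40 = 31,680.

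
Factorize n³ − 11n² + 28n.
n(n − 4)(n − 7)
n³ − 11n² + 28n = n(n² − 11n + 28) = n(n − 4)(n − 7).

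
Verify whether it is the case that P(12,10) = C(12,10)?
False

P(12,10) = 239,500,800 but C(12,10) = 66; they differ by a factor of 10! = 3628800, so the statement does not hold.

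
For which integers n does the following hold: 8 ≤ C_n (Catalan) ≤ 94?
4, 5

C_3=5; C_4=14; C_5=42; C_6=132. So valid n = 4, 5.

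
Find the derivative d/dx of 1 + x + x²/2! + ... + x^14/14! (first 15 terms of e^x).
1 + x + x²/2! + ... + x^13/13!

Reasoning: Differentiating term by term gives the first 14 terms of e^x.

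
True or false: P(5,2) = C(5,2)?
False

Solution: P(5,2) = 20 but C(5,2) = 10; they differ by a factor of 2! = 2, so the statement does not hold.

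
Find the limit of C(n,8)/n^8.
1/40320

Reasoning: C(n,8) ≈ n^8/8! for large n. Limit = 1/8! = 1/40320.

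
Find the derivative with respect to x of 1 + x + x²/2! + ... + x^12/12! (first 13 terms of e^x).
Differentiating term by term gives the first 12 terms of e^x.
Final answer: 1 + x + x²/2! + ... + x^11/11!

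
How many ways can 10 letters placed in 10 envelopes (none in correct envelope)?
1,334,961

Working:
Using D(n) = (n-1)[D(n-1) + D(n-2)]:
D(10) = (10-1) × [D(9) + D(8)]
      = 9 × [133496 + 14833]
      = 9 × 148329
      = 1,334,961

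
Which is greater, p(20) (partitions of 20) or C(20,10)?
Pentagonal recurrence p(n) = p(n−1) + p(n−2) − p(n−5) − p(n−7) + …: p(20) = p(19) + p(18) − p(15) − p(13) + p(8) + p(5) = 490 + 385 − 176 − 101 + 22 + 7 = 627; C(20,10) = 184,756.

Answer: C(20,10)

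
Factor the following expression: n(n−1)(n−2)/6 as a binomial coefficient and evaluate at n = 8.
C(n,3); C(8,3) = 56

Reasoning: n(n−1)(n−2)/6 = n!/(3!(n−3)!) = C(n,3). At n = 8: C(8,3) = 56.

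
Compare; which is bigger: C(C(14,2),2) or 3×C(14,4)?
C(C(14,2),2)

Working:
C(C(14,2),2)=4,095, 3×C(14,4)=3,003.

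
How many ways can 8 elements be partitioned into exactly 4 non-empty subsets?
1,701

Explanation: This equals S(8,4), the Stirling number of the 2nd kind.
Using the Stirling recurrence: S(n,k) = k·S(n-1,k) + S(n-1,k-1)
S(8,4) = 4·S(7,4) + S(7,3)
         = 4·350 + 301
         = 1400 + 301
         = 1,701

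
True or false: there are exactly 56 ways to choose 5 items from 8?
C(8,5) = 56.

Answer: True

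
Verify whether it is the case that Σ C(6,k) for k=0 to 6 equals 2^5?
False
Binomial theorem: Σ C(6,k) = (1+1)^6 = 2^6 = 64; RHS 2^5 = 32.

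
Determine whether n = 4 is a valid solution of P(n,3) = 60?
No

Explanation: P(4,3) = 4·3·2 = 24, which does not equal 60.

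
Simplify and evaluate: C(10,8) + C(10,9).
55

Explanation: By Pascal's identity: C(11,9) = 55.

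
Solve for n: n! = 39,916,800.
11

Reasoning: n! is strictly increasing. 9! = 362,880, 10! = 3,628,800, 11! = 39,916,800 ✓. So n = 11.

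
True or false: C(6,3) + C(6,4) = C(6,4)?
False

Solution: Pascal's identity gives C(7,4) = 35, whereas C(6,4) = 15.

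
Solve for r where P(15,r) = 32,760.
4

Solution: P(15,r) = 15·14·…·(15−r+1), a product of r factors. Multiplying down from 15: 15 = 15; 15·14 = 210; 15·14·13 = 2,730; 15·14·13·12 = 32,760 ✓ (4 factors). So r = 4.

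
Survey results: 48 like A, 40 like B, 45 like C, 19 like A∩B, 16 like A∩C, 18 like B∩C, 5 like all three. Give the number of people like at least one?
85

Explanation: |A∪B∪C| = 48+40+45-19-16-18+5 = 85.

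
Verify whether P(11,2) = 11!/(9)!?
Permutation formula P(n,k) = n!/(n-k)!: 11!/9! = 39,916,800/362,880 = 110 = P(11,2). The statement holds.

Answer: True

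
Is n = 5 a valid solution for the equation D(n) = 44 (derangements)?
Yes

D(5) = (5-1)·[D(4) + D(3)] = 4·[9 + 2] = 44, which equals 44.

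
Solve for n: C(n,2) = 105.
15

Reasoning: C(n,2) = n(n−1)/2! is increasing in n, and n(n−1) = 2!·105 = 210 ≈ (n−0.5)^2 gives n ≈ 15.0. Check: C(13,2) = 78, C(14,2) = 91, C(15,2) = 105 ✓. So n = 15.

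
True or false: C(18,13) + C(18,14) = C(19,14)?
True

Pascal's identity C(n,k) + C(n,k+1) = C(n+1,k+1): 8,568 + 3,060 = 11,628 = C(19,14).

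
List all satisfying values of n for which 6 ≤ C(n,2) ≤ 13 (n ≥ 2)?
4, 5

Explanation: C(3,2)=3; C(4,2)=6; C(5,2)=10; C(6,2)=15. So valid n = 4, 5.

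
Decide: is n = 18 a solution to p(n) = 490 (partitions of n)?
No

Solution: Pentagonal recurrence p(n) = p(n−1) + p(n−2) − p(n−5) − p(n−7) + …: p(18) = p(17) + p(16) − p(13) − p(11) + p(6) + p(3) = 297 + 231 − 101 − 56 + 11 + 3 = 385, which does not equal 490.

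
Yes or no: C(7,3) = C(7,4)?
Yes

Working:
Symmetry C(n,k) = C(n,n-k): C(7,3) = 35 and C(7,4) = 35. Both sides agree, so the statement holds.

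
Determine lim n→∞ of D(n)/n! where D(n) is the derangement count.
1/e
D(n)/n! → 1/e ≈ 0.3679 as n → ∞.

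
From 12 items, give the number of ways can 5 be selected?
792

C(12,5) = 12! / (5! × (12-5)!)
         = 12! / (5! × 7!)
         = 792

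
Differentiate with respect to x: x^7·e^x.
(7x^6 + x^7)e^x

Reasoning: Product rule: d/dx[x^7]·e^x + x^7·d/dx[e^x] = 7x^{6}e^x + x^7e^x.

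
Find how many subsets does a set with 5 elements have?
32

Each element can be included or excluded: 2^5 = 32.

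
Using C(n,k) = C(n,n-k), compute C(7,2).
C(7,2) = C(7,5) = 21.

Answer: 21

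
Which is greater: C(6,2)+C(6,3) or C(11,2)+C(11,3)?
C(11,2)+C(11,3)

Working:
First=35, Second=220.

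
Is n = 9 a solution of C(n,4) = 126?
Yes

Working:
C(9,4) = 9·8·7·6/4! = 3,024/24 = 126, which equals 126.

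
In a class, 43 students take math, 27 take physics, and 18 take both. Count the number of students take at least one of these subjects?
52

Working:
|A∪B| = |A|+|B|-|A∩B| = 43+27-18 = 52.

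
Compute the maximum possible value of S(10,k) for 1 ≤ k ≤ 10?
42,525

Row S(10,k) for k = 1..10 (via S(n,k) = k·S(n−1,k) + S(n−1,k−1)): 1, 511, 9,330, 34,105, 42,525, 22,827, 5,880, 750, 45, 1. The row is unimodal; maximum at k = 5: 42,525.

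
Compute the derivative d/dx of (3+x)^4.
4(3+x)^3

Solution: Using the power rule: d/dx (3+x)^4 = 4(3+x)^{3}.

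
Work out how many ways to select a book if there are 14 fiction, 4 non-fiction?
18

Explanation: By the addition principle: 14 + 4 = 18.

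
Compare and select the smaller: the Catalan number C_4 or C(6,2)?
C_4 = C(8,4)/(4+1) = 70/5 = 14; C(6,2) = 15.

Answer: C_4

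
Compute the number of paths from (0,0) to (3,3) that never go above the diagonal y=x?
Counted by the Catalan number C_3: C_3 = C(6,3)/(3+1) = 20/4 = 5.
Final answer: 5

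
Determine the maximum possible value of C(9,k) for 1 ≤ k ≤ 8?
126

Explanation: C(9,k) is maximised at the centre of the row: C(9,4) = 126.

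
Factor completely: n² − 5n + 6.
(n − 2)(n − 3)
Seek roots whose sum is 5 and product is 6: (2, 3). So n² − 5n + 6 = (n − 2)(n − 3).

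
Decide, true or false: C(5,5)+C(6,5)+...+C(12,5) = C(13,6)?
Hockey stick identity gives Σ = C(13,6) = 1,716; RHS C(13,6) = 1,716.
Final answer: True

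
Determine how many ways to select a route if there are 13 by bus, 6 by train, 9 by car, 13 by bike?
41

Reasoning: By the addition principle: 13 + 6 + 9 + 13 = 41.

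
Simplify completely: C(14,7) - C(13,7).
C(14,7) - C(13,7) = C(13,6) = 1,716.

Answer: 1,716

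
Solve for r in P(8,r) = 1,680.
4
P(8,r) = 8·7·…·(8−r+1), a product of r factors. Multiplying down from 8: 8 = 8; 8·7 = 56; 8·7·6 = 336; 8·7·6·5 = 1,680 ✓ (4 factors). So r = 4.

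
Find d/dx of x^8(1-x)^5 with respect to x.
8x^7(1-x)^5 - 5x^8(1-x)^4

Explanation: Product rule: 8x^{7}(1-x)^{5} + x^8·(-5)(1-x)^{4}.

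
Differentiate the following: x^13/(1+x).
(13x^12(1+x) - x^13)/(1+x)²

Explanation: Quotient rule: [13x^{12}(1+x) - x^13]/(1+x)².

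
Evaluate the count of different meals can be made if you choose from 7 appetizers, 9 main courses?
63

By the multiplication principle: 7 × 9 = 63.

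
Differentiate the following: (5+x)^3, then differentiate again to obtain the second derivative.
6(5+x)^1

Explanation: First derivative: 3(5+x)^{2}. Second derivative: 3·2·(5+x)^{1} = 6(5+x)^{1}.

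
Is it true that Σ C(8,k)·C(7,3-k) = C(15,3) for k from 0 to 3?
True

Explanation: Vandermonde's identity gives C(15,3) = 455; RHS C(15,3) = 455.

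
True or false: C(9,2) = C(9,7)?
True

Explanation: C(9,2) = C(9,9-2) by the symmetry property; both equal 36.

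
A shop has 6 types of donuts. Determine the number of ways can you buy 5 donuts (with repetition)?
Stars and bars: C(5+6-1, 5) = C(10, 5) = 252.
Final answer: 252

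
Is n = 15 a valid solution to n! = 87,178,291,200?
No

Reasoning: 15! = 15·14! = 15·87,178,291,200 = 1,307,674,368,000, which does not equal 87,178,291,200.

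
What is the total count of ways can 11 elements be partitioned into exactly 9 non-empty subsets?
1,155

Solution: This equals S(11,9), the Stirling number of the 2nd kind.
Using the Stirling recurrence: S(n,k) = k·S(n-1,k) + S(n-1,k-1)
S(11,9) = 9·S(10,9) + S(10,8)
         = 9·45 + 750
         = 405 + 750
         = 1,155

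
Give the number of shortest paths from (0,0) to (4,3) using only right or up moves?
35

Choose 4 rights from 7 moves: C(7,4) = 35.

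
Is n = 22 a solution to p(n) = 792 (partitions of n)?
No

Solution: Pentagonal recurrence p(n) = p(n−1) + p(n−2) − p(n−5) − p(n−7) + …: p(22) = p(21) + p(20) − p(17) − p(15) + p(10) + p(7) − p(0) = 792 + 627 − 297 − 176 + 42 + 15 − 1 = 1,002, which does not equal 792.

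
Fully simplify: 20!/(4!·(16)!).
4,845
This is C(20,4) = 4,845.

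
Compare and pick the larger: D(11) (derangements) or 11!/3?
D(11)

Solution: D(11) = (11-1)·[D(10) + D(9)] = 10·[1,334,961 + 133,496] = 14,684,570; 11!/3 = 39,916,800/3 = 13,305,600.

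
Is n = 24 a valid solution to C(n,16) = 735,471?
Yes
C(24,16) = 24·23·22·21·20·19·18·17·16·15·14·13·12·11·10·9/16! = 15,388,105,201,717,248,000/20,922,789,888,000 = 735,471, which equals 735,471.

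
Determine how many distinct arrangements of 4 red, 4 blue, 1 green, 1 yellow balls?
6,300

Explanation: Multinomial: 10!/(4! × 4! × 1! × 1!) = 6,300.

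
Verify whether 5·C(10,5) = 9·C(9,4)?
False

Working:
Absorption identity k·C(n,k) = n·C(n-1,k-1). LHS = 5·252 = 1,260; RHS = 9·126 = 1,134.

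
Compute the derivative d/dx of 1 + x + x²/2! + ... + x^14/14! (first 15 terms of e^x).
Differentiating term by term gives the first 14 terms of e^x.

Answer: 1 + x + x²/2! + ... + x^13/13!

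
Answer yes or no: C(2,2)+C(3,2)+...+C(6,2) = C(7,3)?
Yes

Hockey stick identity gives Σ = C(7,3) = 35; RHS C(7,3) = 35.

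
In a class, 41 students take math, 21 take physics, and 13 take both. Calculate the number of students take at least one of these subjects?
49

Explanation: |A∪B| = |A|+|B|-|A∩B| = 41+21-13 = 49.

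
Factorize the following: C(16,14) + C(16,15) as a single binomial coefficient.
C(17,15)
By Pascal's identity: C(16,14) + C(16,15) = C(17,15) = 136.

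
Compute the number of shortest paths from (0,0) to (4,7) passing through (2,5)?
126

Reasoning: To (2,5): C(7,2)=21. From there: C(4,2)=6. Total: 126.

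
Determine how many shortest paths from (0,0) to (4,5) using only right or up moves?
126

Choose 4 rights from 9 moves: C(9,4) = 126.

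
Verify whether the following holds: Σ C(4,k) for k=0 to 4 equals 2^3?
Binomial theorem: Σ C(4,k) = (1+1)^4 = 2^4 = 16; RHS 2^3 = 8.

Answer: False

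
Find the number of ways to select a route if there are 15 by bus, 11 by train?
26
By the addition principle: 15 + 11 = 26.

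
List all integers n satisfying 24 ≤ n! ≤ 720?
4, 5, 6

Working:
n! is strictly increasing; 4! = 24 and 6! = 720, so valid n = 4, 5, 6.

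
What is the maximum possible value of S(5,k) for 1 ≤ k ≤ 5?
25

Row S(5,k) for k = 1..5 (via S(n,k) = k·S(n−1,k) + S(n−1,k−1)): 1, 15, 25, 10, 1. The row is unimodal; maximum at k = 3: 25.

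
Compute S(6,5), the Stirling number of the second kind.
15

Explanation: Using the Stirling recurrence: S(n,k) = k·S(n-1,k) + S(n-1,k-1)
S(6,5) = 5·S(5,5) + S(5,4)
         = 5·1 + 10
         = 5 + 10
         = 15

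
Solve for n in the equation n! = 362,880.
9

Explanation: n! is strictly increasing. 7! = 5,040, 8! = 40,320, 9! = 362,880 ✓. So n = 9.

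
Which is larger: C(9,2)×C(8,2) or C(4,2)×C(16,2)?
C(9,2)×C(8,2)
C(9,2)×C(8,2)=1,008, C(4,2)×C(16,2)=720.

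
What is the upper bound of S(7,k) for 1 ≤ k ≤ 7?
350

Reasoning: Row S(7,k) for k = 1..7 (via S(n,k) = k·S(n−1,k) + S(n−1,k−1)): 1, 63, 301, 350, 140, 21, 1. The row is unimodal; maximum at k = 4: 350.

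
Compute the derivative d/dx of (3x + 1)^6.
Chain rule: 6(3x+1)^{5} × 3 = 18(3x+1)^{5}.

Answer: 18(3x + 1)^5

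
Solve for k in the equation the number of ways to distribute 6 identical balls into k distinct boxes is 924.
7

Explanation: Stars and bars: the count is C(6+k−1, k−1), increasing in k. k=5: C(10,4) = 210, k=6: C(11,5) = 462, k=7: C(12,6) = 924 ✓. So k = 7.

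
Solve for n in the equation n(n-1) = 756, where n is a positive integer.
28

Working:
n² − n − 756 = 0, so n = (1 ± √(1 + 4·756))/2 = (1 ± √3,025)/2 = (1 ± 55)/2, i.e. n = 28 or n = -27. Taking the positive root, n = 28 (check: 28×27 = 756).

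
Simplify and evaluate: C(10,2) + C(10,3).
165

Reasoning: By Pascal's identity: C(11,3) = 165.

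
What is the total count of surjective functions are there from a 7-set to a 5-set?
Onto functions = 5! × S(7,5)
First compute S(7,5) via recurrence:
Using the Stirling recurrence: S(n,k) = k·S(n-1,k) + S(n-1,k-1)
S(7,5) = 5·S(6,5) + S(6,4)
         = 5·15 + 65
         = 75 + 65
         = 140
Then: 120 × 140 = 16,800

Answer: 16,800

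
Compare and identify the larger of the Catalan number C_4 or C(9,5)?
C_4 = C(8,4)/(4+1) = 70/5 = 14; C(9,5) = 126.

Answer: C(9,5)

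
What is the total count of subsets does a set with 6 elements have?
64

Reasoning: Each element can be included or excluded: 2^6 = 64.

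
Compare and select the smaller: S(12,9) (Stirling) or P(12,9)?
S(12,9)
S(12,9) = 9·S(11,9) + S(11,8) = 9·1,155 + 11,880 = 22,275; P(12,9) = 79,833,600.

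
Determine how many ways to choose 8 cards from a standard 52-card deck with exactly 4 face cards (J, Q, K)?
12 face cards and 40 non-face cards: C(12,4) × C(40,4) = 495 × 91,390 = 45,238,050.

Answer: 45,238,050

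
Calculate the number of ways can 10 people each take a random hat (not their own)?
1,334,961

Reasoning: Using D(n) = (n-1)[D(n-1) + D(n-2)]:
D(10) = (10-1) × [D(9) + D(8)]
      = 9 × [133496 + 14833]
      = 9 × 148329
      = 1,334,961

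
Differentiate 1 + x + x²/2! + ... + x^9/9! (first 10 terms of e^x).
Differentiating term by term gives the first 9 terms of e^x.
Final answer: 1 + x + x²/2! + ... + x^8/8!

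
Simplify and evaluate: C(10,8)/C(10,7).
3/8

Explanation: C(n,k+1)/C(n,k) = (n−k)/(k+1). Here (10−7)/(7+1) = 3/8 = 3/8.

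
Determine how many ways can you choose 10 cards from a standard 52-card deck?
15,820,024,220

Explanation: C(52,10) = 15,820,024,220.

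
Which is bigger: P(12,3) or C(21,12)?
C(21,12)

Reasoning: P(12,3)=1,320, C(21,12)=293,930.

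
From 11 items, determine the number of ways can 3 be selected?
165

Solution: C(11,3) = 11! / (3! × (11-3)!)
         = 11! / (3! × 8!)
         = 165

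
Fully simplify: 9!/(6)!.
504

Solution: This equals 9×8×7 = 504.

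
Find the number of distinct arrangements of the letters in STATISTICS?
50,400

Word has 10 letters (S=3, T=3, A=1, I=2, C=1). Arrangements: 10!/Π(k!) = 50,400.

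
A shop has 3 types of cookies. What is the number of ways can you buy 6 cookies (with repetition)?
Stars and bars: C(6+3-1, 6) = C(8, 6) = 28.

Answer: 28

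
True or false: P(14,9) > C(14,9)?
P(14,9) = 726,485,760 and C(14,9) = 2,002; P(n,r) = r! × C(n,r) so P > C whenever r ≥ 2.
Final answer: True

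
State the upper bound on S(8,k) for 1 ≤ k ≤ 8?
1,701

Reasoning: Row S(8,k) for k = 1..8 (via S(n,k) = k·S(n−1,k) + S(n−1,k−1)): 1, 127, 966, 1,701, 1,050, 266, 28, 1. The row is unimodal; maximum at k = 4: 1,701.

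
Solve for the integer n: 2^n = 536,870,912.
536,870,912 = 1,024 × 1,024 × 512 = 2^10 × 2^10 × 2^9 = 2^29, so n = 29.
Final answer: 29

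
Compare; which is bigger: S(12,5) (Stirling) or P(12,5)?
S(12,5)

Working:
S(12,5) = 5·S(11,5) + S(11,4) = 5·246,730 + 145,750 = 1,379,400; P(12,5) = 95,040.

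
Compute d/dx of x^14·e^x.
(14x^13 + x^14)e^x

Explanation: Product rule: d/dx[x^14]·e^x + x^14·d/dx[e^x] = 14x^{13}e^x + x^14e^x.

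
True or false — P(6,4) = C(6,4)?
P(6,4) = 360 but C(6,4) = 15; they differ by a factor of 4! = 24, so the statement does not hold.

Answer: False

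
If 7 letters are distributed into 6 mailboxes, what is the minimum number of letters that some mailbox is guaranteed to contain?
2

Solution: Pigeonhole: ⌈7/6⌉ = 2.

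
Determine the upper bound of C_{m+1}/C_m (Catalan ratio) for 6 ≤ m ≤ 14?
29/8

Solution: C_{m+1}/C_m = 2(2m+1)/(m+2), which increases with m. Maximum at m = 14: 2·29/16 = 29/8.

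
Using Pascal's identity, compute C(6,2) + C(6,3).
35

Explanation: C(6,2) + C(6,3) = C(7,3) = 35.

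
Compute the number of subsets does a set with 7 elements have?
128

Reasoning: Each element can be included or excluded: 2^7 = 128.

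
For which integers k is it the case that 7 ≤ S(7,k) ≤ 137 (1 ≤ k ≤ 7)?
S(7,1)=1; S(7,2)=63; S(7,3)=301; S(7,4)=350; S(7,5)=140; S(7,6)=21; S(7,7)=1. So valid k = 2, 6.

Answer: 2, 6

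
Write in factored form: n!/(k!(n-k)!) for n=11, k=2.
C(11,2) = 55

Reasoning: This is the binomial coefficient C(11,2) = 55.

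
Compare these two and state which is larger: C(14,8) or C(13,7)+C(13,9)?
C(14,8)=3,003; C(13,7)+C(13,9)=1,716+715=2,431.
Final answer: C(14,8)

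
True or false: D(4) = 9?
True

Reasoning: Derangements of 4 elements: D(4) = (4-1)·[D(3) + D(2)] = 3·[2 + 1] = 9.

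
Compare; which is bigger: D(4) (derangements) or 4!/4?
D(4)

Solution: D(4) = (4-1)·[D(3) + D(2)] = 3·[2 + 1] = 9; 4!/4 = 24/4 = 6.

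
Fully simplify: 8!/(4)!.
1,680

Reasoning: This equals 8×7×...×5 = 1,680.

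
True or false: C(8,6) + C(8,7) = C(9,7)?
Pascal's identity C(n,k) + C(n,k+1) = C(n+1,k+1): 28 + 8 = 36 = C(9,7).

Answer: True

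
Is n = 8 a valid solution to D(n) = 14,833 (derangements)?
Yes

D(8) = (8-1)·[D(7) + D(6)] = 7·[1,854 + 265] = 14,833, which equals 14,833.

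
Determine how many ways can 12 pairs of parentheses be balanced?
208,012
Using the Catalan number formula: C_n = C(2n, n) / (n+1)
C_12 = C(24, 12) / (12+1)
     = 2704156 / 13
     = 208,012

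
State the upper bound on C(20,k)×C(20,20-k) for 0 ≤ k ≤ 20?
34,134,779,536

Explanation: C(20,k)·C(20,20-k) = C(20,k)², maximised at the centre k = 10: C(20,10)² = 34,134,779,536.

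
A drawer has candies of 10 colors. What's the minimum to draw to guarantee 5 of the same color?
41

Solution: Worst case: 4 of each = 40. One more: 41.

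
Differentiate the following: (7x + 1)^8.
Chain rule: 8(7x+1)^{7} × 7 = 56(7x+1)^{7}.

Answer: 56(7x + 1)^7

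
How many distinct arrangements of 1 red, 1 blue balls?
2

Explanation: Multinomial: 2!/(1! × 1!) = 2.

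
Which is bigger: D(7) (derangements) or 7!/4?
D(7) = (7-1)·[D(6) + D(5)] = 6·[265 + 44] = 1,854; 7!/4 = 5,040/4 = 1,260.
Final answer: D(7)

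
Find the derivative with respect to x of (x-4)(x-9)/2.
(2x - 13)/2

Reasoning: d/dx[(x-4)(x-9)] = (x-9) + (x-4) = 2x - 13. Dividing by 2 gives (2x - 13)/2.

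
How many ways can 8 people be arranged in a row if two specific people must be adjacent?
10,080

Reasoning: Treat pair as unit: (8-1)! arrangements × 2 internal orders = 10,080.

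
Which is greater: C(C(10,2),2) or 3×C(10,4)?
C(C(10,2),2)

Solution: C(C(10,2),2)=990, 3×C(10,4)=630.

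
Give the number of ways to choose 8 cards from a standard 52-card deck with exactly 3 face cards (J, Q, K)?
144,761,760

Reasoning: 12 face cards and 40 non-face cards: C(12,3) × C(40,5) = 220 × 658,008 = 144,761,760.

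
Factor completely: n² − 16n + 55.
(n − 5)(n − 11)

Reasoning: Seek roots whose sum is 16 and product is 55: (5, 11). So n² − 16n + 55 = (n − 5)(n − 11).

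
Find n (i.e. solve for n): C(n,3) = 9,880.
40

Explanation: C(n,3) = n(n−1)(n−2)/3! is increasing in n, and n(n−1)(n−2) = 3!·9,880 = 59,280 ≈ (n−1)^3 gives n ≈ 40.0. Check: C(38,3) = 8,436, C(39,3) = 9,139, C(40,3) = 9,880 ✓. So n = 40.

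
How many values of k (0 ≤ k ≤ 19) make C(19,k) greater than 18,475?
8

Working:
Row 19 is unimodal and symmetric about k=19/2. C(19,5)=11,628 ≤ 18,475; C(19,6)=27,132 > 18,475; by symmetry C(19,k) > 18,475 for k = 6..13. That's 13 - 6 + 1 = 8 values.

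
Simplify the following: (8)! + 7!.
45,360

Working:
(8)! + 7! = (8)·7! + 7! = (8+1)·7! = 9·7! = 45,360.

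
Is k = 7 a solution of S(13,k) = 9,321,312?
No
S(13,7) = 7·S(12,7) + S(12,6) = 7·627,396 + 1,323,652 = 5,715,424, which does not equal 9,321,312.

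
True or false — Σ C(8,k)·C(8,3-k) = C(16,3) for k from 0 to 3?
Vandermonde's identity gives C(16,3) = 560; RHS C(16,3) = 560.
Final answer: True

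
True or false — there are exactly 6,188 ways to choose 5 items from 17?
True

Solution: C(17,5) = 6,188.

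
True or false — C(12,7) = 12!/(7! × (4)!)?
The correct denominator is 7!×5!, giving C(12,7) = 792; the stated RHS is 12!/(7!×4!) = 3,960 ≠ 792, so the statement does not hold.

Answer: False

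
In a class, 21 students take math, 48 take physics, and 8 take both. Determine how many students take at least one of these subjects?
|A∪B| = |A|+|B|-|A∩B| = 21+48-8 = 61.
Final answer: 61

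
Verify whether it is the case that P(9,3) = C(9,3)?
P(9,3) = 504 but C(9,3) = 84; they differ by a factor of 3! = 6, so the statement does not hold.
Final answer: False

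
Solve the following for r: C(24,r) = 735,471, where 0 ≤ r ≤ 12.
8

Working:
C(24,r) is increasing for 0 ≤ r ≤ 12. Stepping up (C(24,r+1) = C(24,r)·(24−r)/(r+1)): C(24,1) = 24, C(24,2) = 276, C(24,3) = 2,024, C(24,4) = 10,626, C(24,5) = 42,504, C(24,6) = 134,596, C(24,7) = 346,104, C(24,8) = 735,471 ✓. So r = 8.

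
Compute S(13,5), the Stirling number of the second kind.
7,508,501

Solution: Using the Stirling recurrence: S(n,k) = k·S(n-1,k) + S(n-1,k-1)
S(13,5) = 5·S(12,5) + S(12,4)
         = 5·1379400 + 611501
         = 6897000 + 611501
         = 7,508,501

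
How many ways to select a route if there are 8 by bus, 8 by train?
16

Reasoning: By the addition principle: 8 + 8 = 16.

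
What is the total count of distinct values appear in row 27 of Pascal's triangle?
14

Reasoning: Row 27 has entries C(27,0)..C(27,27); by symmetry C(27,k)=C(27,27-k), giving 14 distinct values.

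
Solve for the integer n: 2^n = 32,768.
15
32,768 = 1,024 × 32 = 2^10 × 2^5 = 2^15, so n = 15.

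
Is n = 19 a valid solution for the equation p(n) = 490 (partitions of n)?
Yes

Working:
Pentagonal recurrence p(n) = p(n−1) + p(n−2) − p(n−5) − p(n−7) + …: p(19) = p(18) + p(17) − p(14) − p(12) + p(7) + p(4) = 385 + 297 − 135 − 77 + 15 + 5 = 490, which equals 490.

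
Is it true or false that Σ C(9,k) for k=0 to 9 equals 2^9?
True
Binomial theorem: Σ C(9,k) = (1+1)^9 = 2^9 = 512; RHS 2^9 = 512.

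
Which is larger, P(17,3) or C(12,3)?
P(17,3)

P(17,3)=4,080, C(12,3)=220.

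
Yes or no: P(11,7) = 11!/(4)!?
Yes

Working:
Permutation formula P(n,k) = n!/(n-k)!: 11!/4! = 39,916,800/24 = 1,663,200 = P(11,7). The statement holds.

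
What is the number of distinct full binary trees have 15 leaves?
Using the Catalan number formula: C_n = C(2n, n) / (n+1)
C_14 = C(28, 14) / (14+1)
     = 40116600 / 15
     = 2,674,440

Answer: 2,674,440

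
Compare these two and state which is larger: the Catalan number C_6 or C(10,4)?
C(10,4)

Reasoning: C_6 = C(12,6)/(6+1) = 924/7 = 132; C(10,4) = 210.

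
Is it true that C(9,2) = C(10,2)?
LHS = C(9,2) = 36; RHS = C(10,2) = 45. 36 ≠ 45, so the statement does not hold.
Final answer: False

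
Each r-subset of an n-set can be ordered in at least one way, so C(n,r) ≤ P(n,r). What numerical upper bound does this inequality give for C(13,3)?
1,716

Explanation: P(13,3) = 13·12·11 = 1,716, so C(13,3) ≤ 1,716. (The bound is loose by a factor of 3! = 6: C(13,3) = 1,716/6 = 286.)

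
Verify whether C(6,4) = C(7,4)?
LHS = C(6,4) = 15; RHS = C(7,4) = 35. 15 ≠ 35, so the statement does not hold.
Final answer: False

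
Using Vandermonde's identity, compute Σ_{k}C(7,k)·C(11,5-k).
8,568

Working:
= C(7+11,5) = C(18,5) = 8,568.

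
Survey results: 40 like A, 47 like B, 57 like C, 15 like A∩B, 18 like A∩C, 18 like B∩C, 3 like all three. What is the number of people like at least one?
96

Working:
|A∪B∪C| = 40+47+57-15-18-18+3 = 96.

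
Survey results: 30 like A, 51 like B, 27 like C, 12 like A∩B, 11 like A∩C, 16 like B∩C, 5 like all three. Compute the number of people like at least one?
74

Working:
|A∪B∪C| = 30+51+27-12-11-16+5 = 74.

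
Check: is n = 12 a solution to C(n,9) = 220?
Yes

Solution: C(12,9) = 12·11·10·9·8·7·6·5·4/9! = 79,833,600/362,880 = 220, which equals 220.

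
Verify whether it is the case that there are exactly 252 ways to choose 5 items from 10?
True

C(10,5) = 252.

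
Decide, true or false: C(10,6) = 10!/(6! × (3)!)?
The correct denominator is 6!×4!, giving C(10,6) = 210; the stated RHS is 10!/(6!×3!) = 840 ≠ 210, so the statement does not hold.

Answer: False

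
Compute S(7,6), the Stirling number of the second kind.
21

Working:
Using the Stirling recurrence: S(n,k) = k·S(n-1,k) + S(n-1,k-1)
S(7,6) = 6·S(6,6) + S(6,5)
         = 6·1 + 15
         = 6 + 15
         = 21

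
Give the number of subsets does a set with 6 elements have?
64

Explanation: Each element can be included or excluded: 2^6 = 64.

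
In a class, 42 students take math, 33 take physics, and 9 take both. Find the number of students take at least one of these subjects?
|A∪B| = |A|+|B|-|A∩B| = 42+33-9 = 66.
Final answer: 66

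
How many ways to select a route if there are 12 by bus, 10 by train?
22

Working:
By the addition principle: 12 + 10 = 22.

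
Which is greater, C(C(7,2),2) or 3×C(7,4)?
C(C(7,2),2)

Explanation: C(C(7,2),2)=210, 3×C(7,4)=105.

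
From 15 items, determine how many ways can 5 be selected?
3,003

Explanation: C(15,5) = 15! / (5! × (15-5)!)
         = 15! / (5! × 10!)
         = 3,003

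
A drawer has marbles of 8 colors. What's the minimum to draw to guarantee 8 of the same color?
57

Solution: Worst case: 7 of each = 56. One more: 57.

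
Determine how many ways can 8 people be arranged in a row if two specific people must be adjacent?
10,080

Explanation: Treat pair as unit: (8-1)! arrangements × 2 internal orders = 10,080.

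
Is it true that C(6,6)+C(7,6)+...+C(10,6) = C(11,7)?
True

Hockey stick identity gives Σ = C(11,7) = 330; RHS C(11,7) = 330.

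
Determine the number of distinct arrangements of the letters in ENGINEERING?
277,200

Working:
Word has 11 letters (E=3, N=3, G=2, I=2, R=1). Arrangements: 11!/Π(k!) = 277,200.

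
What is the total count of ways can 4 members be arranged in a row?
Arrangements of 4 distinct objects: 4! = 24.

Answer: 24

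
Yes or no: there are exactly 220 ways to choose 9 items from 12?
Yes

Reasoning: C(12,9) = 220.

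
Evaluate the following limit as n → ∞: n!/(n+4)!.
0

Solution: n!/(n+4)! = 1/[(n+1)(n+2)···(n+4)] → 0 as n → ∞.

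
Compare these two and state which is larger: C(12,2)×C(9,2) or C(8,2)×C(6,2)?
C(12,2)×C(9,2)

Explanation: C(12,2)×C(9,2)=2,376, C(8,2)×C(6,2)=420.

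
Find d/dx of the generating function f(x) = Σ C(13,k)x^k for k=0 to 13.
Σ k·C(13,k)x^(k-1) for k=1 to 13

Working:
Term-by-term differentiation gives Σ k·C(13,k)x^{k-1} for k=1 to 13.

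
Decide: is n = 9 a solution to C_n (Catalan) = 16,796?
No

Solution: C_9 = C(18,9)/(9+1) = 48,620/10 = 4,862, which does not equal 16,796.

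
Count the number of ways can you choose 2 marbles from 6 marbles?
15

Explanation: C(6,2) = 6! / (2! × (6-2)!)
         = 6! / (2! × 4!)
         = 15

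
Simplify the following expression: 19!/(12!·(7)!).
50,388

Reasoning: This is C(19,12) = 50,388.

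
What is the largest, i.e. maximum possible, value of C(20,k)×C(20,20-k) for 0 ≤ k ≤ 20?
34,134,779,536

Solution: C(20,k)·C(20,20-k) = C(20,k)², maximised at the centre k = 10: C(20,10)² = 34,134,779,536.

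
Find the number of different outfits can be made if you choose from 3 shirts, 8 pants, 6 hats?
144

Working:
By the multiplication principle: 3 × 8 × 6 = 144.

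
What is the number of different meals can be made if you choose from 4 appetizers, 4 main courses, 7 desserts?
112

Solution: By the multiplication principle: 4 × 4 × 7 = 112.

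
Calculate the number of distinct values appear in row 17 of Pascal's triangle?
9

Row 17 has entries C(17,0)..C(17,17); by symmetry C(17,k)=C(17,17-k), giving 9 distinct values.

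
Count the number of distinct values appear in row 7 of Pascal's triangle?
4

Working:
Row 7 has entries C(7,0)..C(7,7); by symmetry C(7,k)=C(7,7-k), giving 4 distinct values.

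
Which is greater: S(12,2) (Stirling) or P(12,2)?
S(12,2)

Reasoning: S(12,2) = 2·S(11,2) + S(11,1) = 2·1,023 + 1 = 2,047; P(12,2) = 132.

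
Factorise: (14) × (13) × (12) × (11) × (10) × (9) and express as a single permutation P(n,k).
P(14,6) = 14!/(8)!
Product of 6 consecutive descending integers starting at 14: P(14,6) = 14!/8! = 2,162,160.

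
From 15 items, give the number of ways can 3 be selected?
455

Working:
C(15,3) = 15! / (3! × (15-3)!)
         = 15! / (3! × 12!)
         = 455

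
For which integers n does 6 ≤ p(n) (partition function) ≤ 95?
5, 6, 7, 8, 9, 10, 11, 12
Tabulating p(n) via p(n) = p(n−1) + p(n−2) − p(n−5) − p(n−7) + …: p(4)=5; p(5)=7; p(6)=11; p(7)=15; p(8)=22; p(9)=30; p(10)=42; p(11)=56; p(12)=77; p(13)=101. So valid n = 5, 6, 7, 8, 9, 10, 11, 12.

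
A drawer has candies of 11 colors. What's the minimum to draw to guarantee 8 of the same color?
Worst case: 7 of each = 77. One more: 78.

Answer: 78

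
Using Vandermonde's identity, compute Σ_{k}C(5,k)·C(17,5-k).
26,334

= C(5+17,5) = C(22,5) = 26,334.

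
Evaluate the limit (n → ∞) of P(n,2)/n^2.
P(n,2) = n(n-1) ≈ n^2 for large n. Limit = 1.
Final answer: 1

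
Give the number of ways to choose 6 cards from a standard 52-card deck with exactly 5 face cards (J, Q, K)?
31,680

Working:
12 face cards and 40 non-face cards: C(12,5) × C(40,1) = 792 × 40 = 31,680.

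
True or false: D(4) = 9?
True

Solution: Derangements of 4 elements: D(4) = (4-1)·[D(3) + D(2)] = 3·[2 + 1] = 9.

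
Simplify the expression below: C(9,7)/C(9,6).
3/7
C(n,k+1)/C(n,k) = (n−k)/(k+1). Here (9−6)/(6+1) = 3/7 = 3/7.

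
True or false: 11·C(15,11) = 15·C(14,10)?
True

Reasoning: Absorption identity k·C(n,k) = n·C(n-1,k-1). LHS = 11·1365 = 15,015; RHS = 15·1001 = 15,015.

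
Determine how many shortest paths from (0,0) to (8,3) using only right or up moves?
165

Reasoning: Choose 8 rights from 11 moves: C(11,8) = 165.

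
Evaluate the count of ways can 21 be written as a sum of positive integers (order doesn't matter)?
792

Working:
Pentagonal recurrence p(n) = p(n−1) + p(n−2) − p(n−5) − p(n−7) + …: p(21) = p(20) + p(19) − p(16) − p(14) + p(9) + p(6) = 627 + 490 − 231 − 135 + 30 + 11 = 792.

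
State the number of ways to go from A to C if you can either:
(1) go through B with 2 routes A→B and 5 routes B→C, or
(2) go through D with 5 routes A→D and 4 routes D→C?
Route via B: 2×5=10. Route via D: 5×4=20. Total: 30.
Final answer: 30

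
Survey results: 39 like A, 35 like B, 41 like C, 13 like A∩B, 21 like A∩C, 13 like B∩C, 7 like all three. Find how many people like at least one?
|A∪B∪C| = 39+35+41-13-21-13+7 = 75.

Answer: 75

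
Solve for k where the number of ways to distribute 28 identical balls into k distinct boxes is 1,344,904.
7

Stars and bars: the count is C(28+k−1, k−1), increasing in k. k=5: C(32,4) = 35,960, k=6: C(33,5) = 237,336, k=7: C(34,6) = 1,344,904 ✓. So k = 7.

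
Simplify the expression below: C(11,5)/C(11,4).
C(n,k+1)/C(n,k) = (n−k)/(k+1). Here (11−4)/(4+1) = 7/5 = 7/5.
Final answer: 7/5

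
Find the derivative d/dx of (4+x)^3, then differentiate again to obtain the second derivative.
6(4+x)^1
First derivative: 3(4+x)^{2}. Second derivative: 3·2·(4+x)^{1} = 6(4+x)^{1}.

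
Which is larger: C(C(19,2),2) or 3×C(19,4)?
C(C(19,2),2)

Reasoning: C(C(19,2),2)=14,535, 3×C(19,4)=11,628.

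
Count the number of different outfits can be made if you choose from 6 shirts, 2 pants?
By the multiplication principle: 6 × 2 = 12.

Answer: 12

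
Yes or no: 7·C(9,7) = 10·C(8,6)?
Absorption identity k·C(n,k) = n·C(n-1,k-1). LHS = 7·36 = 252; RHS = 10·28 = 280.
Final answer: No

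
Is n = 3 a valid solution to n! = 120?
3! = 3·2! = 3·2 = 6, which does not equal 120.
Final answer: No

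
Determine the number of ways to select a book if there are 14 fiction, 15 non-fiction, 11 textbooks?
40

Working:
By the addition principle: 14 + 15 + 11 = 40.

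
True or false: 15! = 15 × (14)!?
True

Explanation: By definition n! = n × (n-1)!, so 15! = 15 × 14!.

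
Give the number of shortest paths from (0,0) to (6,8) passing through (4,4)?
1,050

To (4,4): C(8,4)=70. From there: C(6,2)=15. Total: 1,050.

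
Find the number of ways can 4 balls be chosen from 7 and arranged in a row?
840

Explanation: P(7,4) = 7!/(7-4)! = 840.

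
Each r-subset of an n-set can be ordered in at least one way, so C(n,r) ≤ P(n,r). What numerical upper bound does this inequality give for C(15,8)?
259,459,200

Explanation: P(15,8) = 15·14·13·12·11·10·9·8 = 259,459,200, so C(15,8) ≤ 259,459,200. (The bound is loose by a factor of 8! = 40,320: C(15,8) = 259,459,200/40,320 = 6,435.)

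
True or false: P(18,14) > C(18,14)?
True

Solution: P(18,14) = 266,765,571,072,000 and C(18,14) = 3,060; P(n,r) = r! × C(n,r) so P > C whenever r ≥ 2.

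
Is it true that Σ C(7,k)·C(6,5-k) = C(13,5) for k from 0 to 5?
Vandermonde's identity gives C(13,5) = 1,287; RHS C(13,5) = 1,287.
Final answer: True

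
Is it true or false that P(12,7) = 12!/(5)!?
True

Working:
Permutation formula P(n,k) = n!/(n-k)!: 12!/5! = 479,001,600/120 = 3,991,680 = P(12,7). The statement holds.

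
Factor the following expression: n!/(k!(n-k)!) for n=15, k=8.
C(15,8) = 6,435
This is the binomial coefficient C(15,8) = 6,435.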